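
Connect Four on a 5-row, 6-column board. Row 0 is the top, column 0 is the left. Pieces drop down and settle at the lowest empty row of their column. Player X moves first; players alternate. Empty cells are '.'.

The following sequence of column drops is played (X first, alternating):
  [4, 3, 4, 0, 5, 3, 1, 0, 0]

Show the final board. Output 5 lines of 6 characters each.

Answer: ......
......
X.....
O..OX.
OX.OXX

Derivation:
Move 1: X drops in col 4, lands at row 4
Move 2: O drops in col 3, lands at row 4
Move 3: X drops in col 4, lands at row 3
Move 4: O drops in col 0, lands at row 4
Move 5: X drops in col 5, lands at row 4
Move 6: O drops in col 3, lands at row 3
Move 7: X drops in col 1, lands at row 4
Move 8: O drops in col 0, lands at row 3
Move 9: X drops in col 0, lands at row 2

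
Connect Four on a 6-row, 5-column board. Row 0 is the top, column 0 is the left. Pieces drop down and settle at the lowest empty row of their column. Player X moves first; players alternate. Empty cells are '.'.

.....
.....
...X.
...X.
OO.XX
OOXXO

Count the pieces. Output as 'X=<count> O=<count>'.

X=6 O=5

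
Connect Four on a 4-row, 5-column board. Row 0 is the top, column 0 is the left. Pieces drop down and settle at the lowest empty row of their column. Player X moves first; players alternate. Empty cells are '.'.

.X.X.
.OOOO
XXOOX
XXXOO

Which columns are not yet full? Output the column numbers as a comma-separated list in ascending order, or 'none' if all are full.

Answer: 0,2,4

Derivation:
col 0: top cell = '.' → open
col 1: top cell = 'X' → FULL
col 2: top cell = '.' → open
col 3: top cell = 'X' → FULL
col 4: top cell = '.' → open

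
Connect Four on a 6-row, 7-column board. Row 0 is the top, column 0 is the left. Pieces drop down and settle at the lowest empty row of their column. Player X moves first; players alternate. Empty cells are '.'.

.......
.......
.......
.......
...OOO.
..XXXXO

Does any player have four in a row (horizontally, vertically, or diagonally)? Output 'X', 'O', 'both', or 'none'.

X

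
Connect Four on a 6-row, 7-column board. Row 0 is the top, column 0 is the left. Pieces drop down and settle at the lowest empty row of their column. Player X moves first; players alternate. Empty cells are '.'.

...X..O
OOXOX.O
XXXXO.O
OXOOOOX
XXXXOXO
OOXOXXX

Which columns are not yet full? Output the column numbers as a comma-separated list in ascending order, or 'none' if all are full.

col 0: top cell = '.' → open
col 1: top cell = '.' → open
col 2: top cell = '.' → open
col 3: top cell = 'X' → FULL
col 4: top cell = '.' → open
col 5: top cell = '.' → open
col 6: top cell = 'O' → FULL

Answer: 0,1,2,4,5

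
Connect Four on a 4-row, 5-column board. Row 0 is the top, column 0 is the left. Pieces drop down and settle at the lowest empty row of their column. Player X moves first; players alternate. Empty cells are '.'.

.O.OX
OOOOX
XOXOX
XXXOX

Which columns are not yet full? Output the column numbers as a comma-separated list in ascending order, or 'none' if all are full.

col 0: top cell = '.' → open
col 1: top cell = 'O' → FULL
col 2: top cell = '.' → open
col 3: top cell = 'O' → FULL
col 4: top cell = 'X' → FULL

Answer: 0,2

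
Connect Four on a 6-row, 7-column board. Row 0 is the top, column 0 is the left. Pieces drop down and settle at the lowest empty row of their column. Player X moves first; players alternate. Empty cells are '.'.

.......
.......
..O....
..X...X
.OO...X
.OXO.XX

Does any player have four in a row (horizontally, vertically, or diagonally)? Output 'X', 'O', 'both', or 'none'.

none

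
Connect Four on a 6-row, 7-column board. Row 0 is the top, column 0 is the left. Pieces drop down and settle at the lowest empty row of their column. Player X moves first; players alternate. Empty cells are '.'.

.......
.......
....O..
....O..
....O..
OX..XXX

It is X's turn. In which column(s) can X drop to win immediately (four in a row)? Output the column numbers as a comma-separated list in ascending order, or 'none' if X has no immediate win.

col 0: drop X → no win
col 1: drop X → no win
col 2: drop X → no win
col 3: drop X → WIN!
col 4: drop X → no win
col 5: drop X → no win
col 6: drop X → no win

Answer: 3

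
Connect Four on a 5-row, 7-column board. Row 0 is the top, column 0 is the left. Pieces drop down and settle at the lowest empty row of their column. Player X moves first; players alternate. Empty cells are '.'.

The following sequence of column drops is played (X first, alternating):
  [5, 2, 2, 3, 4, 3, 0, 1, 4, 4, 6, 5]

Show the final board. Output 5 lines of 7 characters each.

Answer: .......
.......
....O..
..XOXO.
XOOOXXX

Derivation:
Move 1: X drops in col 5, lands at row 4
Move 2: O drops in col 2, lands at row 4
Move 3: X drops in col 2, lands at row 3
Move 4: O drops in col 3, lands at row 4
Move 5: X drops in col 4, lands at row 4
Move 6: O drops in col 3, lands at row 3
Move 7: X drops in col 0, lands at row 4
Move 8: O drops in col 1, lands at row 4
Move 9: X drops in col 4, lands at row 3
Move 10: O drops in col 4, lands at row 2
Move 11: X drops in col 6, lands at row 4
Move 12: O drops in col 5, lands at row 3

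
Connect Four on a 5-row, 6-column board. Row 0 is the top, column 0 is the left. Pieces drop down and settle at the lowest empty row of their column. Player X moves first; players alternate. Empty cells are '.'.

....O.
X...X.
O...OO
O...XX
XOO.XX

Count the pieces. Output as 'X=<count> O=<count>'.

X=7 O=7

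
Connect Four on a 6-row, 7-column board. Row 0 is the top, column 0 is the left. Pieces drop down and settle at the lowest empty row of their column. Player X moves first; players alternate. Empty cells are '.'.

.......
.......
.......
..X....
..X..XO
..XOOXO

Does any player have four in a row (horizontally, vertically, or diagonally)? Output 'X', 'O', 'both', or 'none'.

none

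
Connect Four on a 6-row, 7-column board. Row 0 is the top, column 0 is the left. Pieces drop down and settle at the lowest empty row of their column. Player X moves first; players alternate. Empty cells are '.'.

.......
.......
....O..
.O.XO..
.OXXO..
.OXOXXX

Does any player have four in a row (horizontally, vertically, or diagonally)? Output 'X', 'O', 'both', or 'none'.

none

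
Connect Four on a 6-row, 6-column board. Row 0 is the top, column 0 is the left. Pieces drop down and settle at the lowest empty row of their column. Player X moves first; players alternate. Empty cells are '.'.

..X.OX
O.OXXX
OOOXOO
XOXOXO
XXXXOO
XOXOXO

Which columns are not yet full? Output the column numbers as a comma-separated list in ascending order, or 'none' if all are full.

Answer: 0,1,3

Derivation:
col 0: top cell = '.' → open
col 1: top cell = '.' → open
col 2: top cell = 'X' → FULL
col 3: top cell = '.' → open
col 4: top cell = 'O' → FULL
col 5: top cell = 'X' → FULL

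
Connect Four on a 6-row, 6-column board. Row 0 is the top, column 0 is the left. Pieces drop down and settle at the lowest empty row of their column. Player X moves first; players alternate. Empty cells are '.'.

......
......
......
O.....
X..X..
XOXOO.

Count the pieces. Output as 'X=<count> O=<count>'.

X=4 O=4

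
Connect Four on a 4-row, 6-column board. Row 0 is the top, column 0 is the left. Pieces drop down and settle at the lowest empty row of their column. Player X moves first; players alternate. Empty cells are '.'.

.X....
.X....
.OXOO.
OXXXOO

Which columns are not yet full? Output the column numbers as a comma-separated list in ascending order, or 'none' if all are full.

Answer: 0,2,3,4,5

Derivation:
col 0: top cell = '.' → open
col 1: top cell = 'X' → FULL
col 2: top cell = '.' → open
col 3: top cell = '.' → open
col 4: top cell = '.' → open
col 5: top cell = '.' → open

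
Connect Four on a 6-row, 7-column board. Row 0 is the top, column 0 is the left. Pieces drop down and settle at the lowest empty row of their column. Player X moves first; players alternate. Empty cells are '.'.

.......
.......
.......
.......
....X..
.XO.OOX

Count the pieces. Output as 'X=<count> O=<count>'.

X=3 O=3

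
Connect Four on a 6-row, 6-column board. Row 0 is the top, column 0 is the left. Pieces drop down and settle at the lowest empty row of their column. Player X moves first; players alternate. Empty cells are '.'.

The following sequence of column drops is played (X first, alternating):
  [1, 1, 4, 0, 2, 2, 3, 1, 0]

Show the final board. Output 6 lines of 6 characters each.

Move 1: X drops in col 1, lands at row 5
Move 2: O drops in col 1, lands at row 4
Move 3: X drops in col 4, lands at row 5
Move 4: O drops in col 0, lands at row 5
Move 5: X drops in col 2, lands at row 5
Move 6: O drops in col 2, lands at row 4
Move 7: X drops in col 3, lands at row 5
Move 8: O drops in col 1, lands at row 3
Move 9: X drops in col 0, lands at row 4

Answer: ......
......
......
.O....
XOO...
OXXXX.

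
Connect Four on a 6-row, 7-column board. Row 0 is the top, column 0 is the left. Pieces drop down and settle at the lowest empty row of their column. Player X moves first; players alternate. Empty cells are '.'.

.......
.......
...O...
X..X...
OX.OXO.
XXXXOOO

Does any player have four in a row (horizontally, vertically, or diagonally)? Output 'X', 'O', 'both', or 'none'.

X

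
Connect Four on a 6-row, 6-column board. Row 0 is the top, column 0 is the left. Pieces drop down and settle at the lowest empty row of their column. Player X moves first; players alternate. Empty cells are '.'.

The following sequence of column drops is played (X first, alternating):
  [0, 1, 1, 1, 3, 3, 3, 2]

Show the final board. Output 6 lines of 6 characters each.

Move 1: X drops in col 0, lands at row 5
Move 2: O drops in col 1, lands at row 5
Move 3: X drops in col 1, lands at row 4
Move 4: O drops in col 1, lands at row 3
Move 5: X drops in col 3, lands at row 5
Move 6: O drops in col 3, lands at row 4
Move 7: X drops in col 3, lands at row 3
Move 8: O drops in col 2, lands at row 5

Answer: ......
......
......
.O.X..
.X.O..
XOOX..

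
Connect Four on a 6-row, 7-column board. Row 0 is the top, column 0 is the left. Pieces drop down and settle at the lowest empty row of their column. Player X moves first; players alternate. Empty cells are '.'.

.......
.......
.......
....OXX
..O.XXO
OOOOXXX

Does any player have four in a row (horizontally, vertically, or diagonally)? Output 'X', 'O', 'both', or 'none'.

O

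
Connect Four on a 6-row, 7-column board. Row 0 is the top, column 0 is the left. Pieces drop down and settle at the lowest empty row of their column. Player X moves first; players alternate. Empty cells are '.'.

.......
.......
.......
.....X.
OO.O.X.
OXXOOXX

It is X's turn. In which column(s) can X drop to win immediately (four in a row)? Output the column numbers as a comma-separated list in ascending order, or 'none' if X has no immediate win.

Answer: 5

Derivation:
col 0: drop X → no win
col 1: drop X → no win
col 2: drop X → no win
col 3: drop X → no win
col 4: drop X → no win
col 5: drop X → WIN!
col 6: drop X → no win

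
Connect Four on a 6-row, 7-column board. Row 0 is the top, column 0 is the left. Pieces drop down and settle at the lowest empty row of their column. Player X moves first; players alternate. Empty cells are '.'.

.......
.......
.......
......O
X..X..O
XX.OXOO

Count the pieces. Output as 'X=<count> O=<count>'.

X=5 O=5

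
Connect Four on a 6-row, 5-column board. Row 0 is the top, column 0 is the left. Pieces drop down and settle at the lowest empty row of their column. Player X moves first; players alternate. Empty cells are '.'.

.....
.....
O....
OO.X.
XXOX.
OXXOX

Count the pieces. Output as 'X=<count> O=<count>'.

X=7 O=6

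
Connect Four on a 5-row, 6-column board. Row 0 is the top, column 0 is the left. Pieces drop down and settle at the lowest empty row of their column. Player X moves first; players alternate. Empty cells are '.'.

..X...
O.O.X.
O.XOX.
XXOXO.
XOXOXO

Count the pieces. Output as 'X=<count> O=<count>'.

X=10 O=9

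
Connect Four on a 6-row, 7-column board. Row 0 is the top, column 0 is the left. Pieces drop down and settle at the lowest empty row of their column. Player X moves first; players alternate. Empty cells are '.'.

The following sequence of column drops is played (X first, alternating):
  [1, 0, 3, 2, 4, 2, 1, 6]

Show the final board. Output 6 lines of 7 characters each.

Move 1: X drops in col 1, lands at row 5
Move 2: O drops in col 0, lands at row 5
Move 3: X drops in col 3, lands at row 5
Move 4: O drops in col 2, lands at row 5
Move 5: X drops in col 4, lands at row 5
Move 6: O drops in col 2, lands at row 4
Move 7: X drops in col 1, lands at row 4
Move 8: O drops in col 6, lands at row 5

Answer: .......
.......
.......
.......
.XO....
OXOXX.O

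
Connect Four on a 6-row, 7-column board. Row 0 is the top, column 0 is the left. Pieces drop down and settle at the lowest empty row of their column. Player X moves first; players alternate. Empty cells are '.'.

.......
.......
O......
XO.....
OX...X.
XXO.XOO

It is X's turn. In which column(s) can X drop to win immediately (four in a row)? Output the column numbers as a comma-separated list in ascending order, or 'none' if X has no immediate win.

col 0: drop X → no win
col 1: drop X → no win
col 2: drop X → no win
col 3: drop X → no win
col 4: drop X → no win
col 5: drop X → no win
col 6: drop X → no win

Answer: none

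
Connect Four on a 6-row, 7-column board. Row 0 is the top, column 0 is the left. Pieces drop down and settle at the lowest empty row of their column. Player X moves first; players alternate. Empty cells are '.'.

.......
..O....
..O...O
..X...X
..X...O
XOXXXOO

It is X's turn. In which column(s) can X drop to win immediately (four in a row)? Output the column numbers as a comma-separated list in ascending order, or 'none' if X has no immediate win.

col 0: drop X → no win
col 1: drop X → no win
col 2: drop X → no win
col 3: drop X → no win
col 4: drop X → no win
col 5: drop X → no win
col 6: drop X → no win

Answer: none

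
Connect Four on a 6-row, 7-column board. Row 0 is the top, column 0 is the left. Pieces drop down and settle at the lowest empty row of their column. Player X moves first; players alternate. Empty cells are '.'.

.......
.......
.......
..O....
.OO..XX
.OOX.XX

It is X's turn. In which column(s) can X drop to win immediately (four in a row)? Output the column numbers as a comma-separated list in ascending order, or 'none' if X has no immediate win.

Answer: 4

Derivation:
col 0: drop X → no win
col 1: drop X → no win
col 2: drop X → no win
col 3: drop X → no win
col 4: drop X → WIN!
col 5: drop X → no win
col 6: drop X → no win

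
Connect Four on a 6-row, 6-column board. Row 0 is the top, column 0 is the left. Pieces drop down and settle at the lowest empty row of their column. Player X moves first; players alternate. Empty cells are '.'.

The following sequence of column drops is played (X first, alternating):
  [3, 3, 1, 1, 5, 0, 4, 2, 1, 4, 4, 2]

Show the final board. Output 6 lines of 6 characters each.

Answer: ......
......
......
.X..X.
.OOOO.
OXOXXX

Derivation:
Move 1: X drops in col 3, lands at row 5
Move 2: O drops in col 3, lands at row 4
Move 3: X drops in col 1, lands at row 5
Move 4: O drops in col 1, lands at row 4
Move 5: X drops in col 5, lands at row 5
Move 6: O drops in col 0, lands at row 5
Move 7: X drops in col 4, lands at row 5
Move 8: O drops in col 2, lands at row 5
Move 9: X drops in col 1, lands at row 3
Move 10: O drops in col 4, lands at row 4
Move 11: X drops in col 4, lands at row 3
Move 12: O drops in col 2, lands at row 4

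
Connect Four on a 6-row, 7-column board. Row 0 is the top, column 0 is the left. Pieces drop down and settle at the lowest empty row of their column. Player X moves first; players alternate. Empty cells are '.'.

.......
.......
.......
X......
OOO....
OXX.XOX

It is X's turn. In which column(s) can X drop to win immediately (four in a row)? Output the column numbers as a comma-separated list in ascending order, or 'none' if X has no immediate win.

col 0: drop X → no win
col 1: drop X → no win
col 2: drop X → no win
col 3: drop X → WIN!
col 4: drop X → no win
col 5: drop X → no win
col 6: drop X → no win

Answer: 3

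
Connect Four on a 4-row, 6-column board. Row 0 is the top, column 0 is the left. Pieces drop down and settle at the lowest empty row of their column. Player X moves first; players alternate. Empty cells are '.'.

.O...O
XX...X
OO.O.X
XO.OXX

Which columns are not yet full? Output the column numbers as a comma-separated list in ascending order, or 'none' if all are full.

col 0: top cell = '.' → open
col 1: top cell = 'O' → FULL
col 2: top cell = '.' → open
col 3: top cell = '.' → open
col 4: top cell = '.' → open
col 5: top cell = 'O' → FULL

Answer: 0,2,3,4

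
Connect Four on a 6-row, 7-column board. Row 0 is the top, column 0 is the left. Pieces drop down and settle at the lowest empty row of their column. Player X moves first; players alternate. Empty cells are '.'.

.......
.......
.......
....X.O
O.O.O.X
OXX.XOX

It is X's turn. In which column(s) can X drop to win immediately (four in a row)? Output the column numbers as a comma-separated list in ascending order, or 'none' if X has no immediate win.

col 0: drop X → no win
col 1: drop X → no win
col 2: drop X → no win
col 3: drop X → WIN!
col 4: drop X → no win
col 5: drop X → no win
col 6: drop X → no win

Answer: 3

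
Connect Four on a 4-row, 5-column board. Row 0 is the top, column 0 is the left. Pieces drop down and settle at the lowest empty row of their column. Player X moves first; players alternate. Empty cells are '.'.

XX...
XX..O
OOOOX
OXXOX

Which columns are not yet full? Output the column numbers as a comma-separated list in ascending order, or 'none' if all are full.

Answer: 2,3,4

Derivation:
col 0: top cell = 'X' → FULL
col 1: top cell = 'X' → FULL
col 2: top cell = '.' → open
col 3: top cell = '.' → open
col 4: top cell = '.' → open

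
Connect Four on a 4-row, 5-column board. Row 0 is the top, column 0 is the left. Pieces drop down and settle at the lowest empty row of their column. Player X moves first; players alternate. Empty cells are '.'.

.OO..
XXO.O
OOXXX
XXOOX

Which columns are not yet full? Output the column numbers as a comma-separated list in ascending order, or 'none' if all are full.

Answer: 0,3,4

Derivation:
col 0: top cell = '.' → open
col 1: top cell = 'O' → FULL
col 2: top cell = 'O' → FULL
col 3: top cell = '.' → open
col 4: top cell = '.' → open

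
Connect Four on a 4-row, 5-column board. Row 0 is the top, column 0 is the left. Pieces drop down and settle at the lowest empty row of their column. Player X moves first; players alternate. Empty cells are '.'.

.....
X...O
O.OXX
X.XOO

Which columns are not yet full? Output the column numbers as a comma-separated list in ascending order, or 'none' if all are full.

Answer: 0,1,2,3,4

Derivation:
col 0: top cell = '.' → open
col 1: top cell = '.' → open
col 2: top cell = '.' → open
col 3: top cell = '.' → open
col 4: top cell = '.' → open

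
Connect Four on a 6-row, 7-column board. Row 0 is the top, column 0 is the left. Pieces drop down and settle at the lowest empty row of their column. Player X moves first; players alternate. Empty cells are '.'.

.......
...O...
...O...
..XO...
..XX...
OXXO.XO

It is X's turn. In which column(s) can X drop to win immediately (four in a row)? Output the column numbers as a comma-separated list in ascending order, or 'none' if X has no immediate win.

col 0: drop X → no win
col 1: drop X → no win
col 2: drop X → WIN!
col 3: drop X → no win
col 4: drop X → no win
col 5: drop X → no win
col 6: drop X → no win

Answer: 2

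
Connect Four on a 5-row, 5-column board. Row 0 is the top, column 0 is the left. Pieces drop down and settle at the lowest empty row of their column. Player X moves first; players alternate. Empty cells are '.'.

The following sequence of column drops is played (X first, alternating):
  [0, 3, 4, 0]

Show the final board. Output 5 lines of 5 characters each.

Move 1: X drops in col 0, lands at row 4
Move 2: O drops in col 3, lands at row 4
Move 3: X drops in col 4, lands at row 4
Move 4: O drops in col 0, lands at row 3

Answer: .....
.....
.....
O....
X..OX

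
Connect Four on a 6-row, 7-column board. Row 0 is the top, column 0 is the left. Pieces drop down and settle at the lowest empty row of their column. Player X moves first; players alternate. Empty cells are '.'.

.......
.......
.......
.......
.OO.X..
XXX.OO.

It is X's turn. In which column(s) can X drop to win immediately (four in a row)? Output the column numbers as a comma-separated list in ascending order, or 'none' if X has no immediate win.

Answer: 3

Derivation:
col 0: drop X → no win
col 1: drop X → no win
col 2: drop X → no win
col 3: drop X → WIN!
col 4: drop X → no win
col 5: drop X → no win
col 6: drop X → no win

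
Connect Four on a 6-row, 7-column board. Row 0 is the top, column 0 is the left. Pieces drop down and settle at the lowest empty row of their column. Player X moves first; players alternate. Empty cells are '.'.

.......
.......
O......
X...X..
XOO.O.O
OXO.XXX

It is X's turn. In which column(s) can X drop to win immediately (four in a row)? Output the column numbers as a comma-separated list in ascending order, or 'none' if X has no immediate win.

col 0: drop X → no win
col 1: drop X → no win
col 2: drop X → no win
col 3: drop X → WIN!
col 4: drop X → no win
col 5: drop X → no win
col 6: drop X → no win

Answer: 3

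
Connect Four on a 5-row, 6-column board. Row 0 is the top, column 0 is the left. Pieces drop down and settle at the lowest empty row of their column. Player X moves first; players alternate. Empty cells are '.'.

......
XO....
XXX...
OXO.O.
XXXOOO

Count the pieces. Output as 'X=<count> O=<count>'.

X=8 O=7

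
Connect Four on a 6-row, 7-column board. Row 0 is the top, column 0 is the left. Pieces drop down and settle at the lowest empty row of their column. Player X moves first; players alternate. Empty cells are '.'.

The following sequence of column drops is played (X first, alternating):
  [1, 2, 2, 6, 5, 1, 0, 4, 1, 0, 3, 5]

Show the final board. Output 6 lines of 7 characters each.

Move 1: X drops in col 1, lands at row 5
Move 2: O drops in col 2, lands at row 5
Move 3: X drops in col 2, lands at row 4
Move 4: O drops in col 6, lands at row 5
Move 5: X drops in col 5, lands at row 5
Move 6: O drops in col 1, lands at row 4
Move 7: X drops in col 0, lands at row 5
Move 8: O drops in col 4, lands at row 5
Move 9: X drops in col 1, lands at row 3
Move 10: O drops in col 0, lands at row 4
Move 11: X drops in col 3, lands at row 5
Move 12: O drops in col 5, lands at row 4

Answer: .......
.......
.......
.X.....
OOX..O.
XXOXOXO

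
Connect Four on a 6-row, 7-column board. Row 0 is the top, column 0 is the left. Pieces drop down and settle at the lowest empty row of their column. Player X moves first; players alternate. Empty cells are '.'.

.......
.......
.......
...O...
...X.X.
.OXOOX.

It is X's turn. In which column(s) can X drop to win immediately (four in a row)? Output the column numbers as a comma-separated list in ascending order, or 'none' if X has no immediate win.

col 0: drop X → no win
col 1: drop X → no win
col 2: drop X → no win
col 3: drop X → no win
col 4: drop X → no win
col 5: drop X → no win
col 6: drop X → no win

Answer: none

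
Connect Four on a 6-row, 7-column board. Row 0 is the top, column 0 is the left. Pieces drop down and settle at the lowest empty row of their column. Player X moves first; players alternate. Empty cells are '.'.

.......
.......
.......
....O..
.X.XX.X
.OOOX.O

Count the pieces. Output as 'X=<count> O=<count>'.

X=5 O=5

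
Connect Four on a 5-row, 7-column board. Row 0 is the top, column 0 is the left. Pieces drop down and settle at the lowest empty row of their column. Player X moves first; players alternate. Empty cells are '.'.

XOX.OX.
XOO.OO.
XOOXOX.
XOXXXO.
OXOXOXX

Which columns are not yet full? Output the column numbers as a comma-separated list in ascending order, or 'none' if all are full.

col 0: top cell = 'X' → FULL
col 1: top cell = 'O' → FULL
col 2: top cell = 'X' → FULL
col 3: top cell = '.' → open
col 4: top cell = 'O' → FULL
col 5: top cell = 'X' → FULL
col 6: top cell = '.' → open

Answer: 3,6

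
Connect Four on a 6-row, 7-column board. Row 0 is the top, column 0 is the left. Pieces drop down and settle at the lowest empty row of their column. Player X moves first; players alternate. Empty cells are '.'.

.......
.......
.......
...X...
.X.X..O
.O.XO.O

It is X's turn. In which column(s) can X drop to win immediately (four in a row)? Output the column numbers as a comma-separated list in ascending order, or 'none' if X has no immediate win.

col 0: drop X → no win
col 1: drop X → no win
col 2: drop X → no win
col 3: drop X → WIN!
col 4: drop X → no win
col 5: drop X → no win
col 6: drop X → no win

Answer: 3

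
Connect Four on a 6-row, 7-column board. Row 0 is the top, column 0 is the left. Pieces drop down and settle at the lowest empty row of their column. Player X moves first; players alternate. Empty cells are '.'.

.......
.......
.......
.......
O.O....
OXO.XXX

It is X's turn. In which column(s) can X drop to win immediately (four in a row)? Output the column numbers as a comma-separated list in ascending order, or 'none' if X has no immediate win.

Answer: 3

Derivation:
col 0: drop X → no win
col 1: drop X → no win
col 2: drop X → no win
col 3: drop X → WIN!
col 4: drop X → no win
col 5: drop X → no win
col 6: drop X → no win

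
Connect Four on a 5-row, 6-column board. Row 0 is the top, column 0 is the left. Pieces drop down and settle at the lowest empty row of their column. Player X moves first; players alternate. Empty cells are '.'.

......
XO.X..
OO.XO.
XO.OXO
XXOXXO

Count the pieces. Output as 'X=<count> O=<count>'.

X=9 O=9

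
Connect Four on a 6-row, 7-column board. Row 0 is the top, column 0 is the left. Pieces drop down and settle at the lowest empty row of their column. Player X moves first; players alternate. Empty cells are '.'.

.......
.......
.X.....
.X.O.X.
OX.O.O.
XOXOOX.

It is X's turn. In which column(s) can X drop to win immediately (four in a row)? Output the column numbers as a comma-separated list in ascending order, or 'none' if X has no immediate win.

col 0: drop X → no win
col 1: drop X → WIN!
col 2: drop X → no win
col 3: drop X → no win
col 4: drop X → no win
col 5: drop X → no win
col 6: drop X → no win

Answer: 1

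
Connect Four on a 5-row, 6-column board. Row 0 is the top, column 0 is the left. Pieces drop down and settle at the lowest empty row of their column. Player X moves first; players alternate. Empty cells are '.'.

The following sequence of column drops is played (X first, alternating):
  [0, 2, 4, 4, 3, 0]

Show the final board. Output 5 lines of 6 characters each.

Answer: ......
......
......
O...O.
X.OXX.

Derivation:
Move 1: X drops in col 0, lands at row 4
Move 2: O drops in col 2, lands at row 4
Move 3: X drops in col 4, lands at row 4
Move 4: O drops in col 4, lands at row 3
Move 5: X drops in col 3, lands at row 4
Move 6: O drops in col 0, lands at row 3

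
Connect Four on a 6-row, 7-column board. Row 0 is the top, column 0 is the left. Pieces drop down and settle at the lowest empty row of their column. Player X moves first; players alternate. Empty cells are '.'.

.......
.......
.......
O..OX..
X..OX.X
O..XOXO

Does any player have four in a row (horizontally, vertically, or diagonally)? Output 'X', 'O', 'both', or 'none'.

none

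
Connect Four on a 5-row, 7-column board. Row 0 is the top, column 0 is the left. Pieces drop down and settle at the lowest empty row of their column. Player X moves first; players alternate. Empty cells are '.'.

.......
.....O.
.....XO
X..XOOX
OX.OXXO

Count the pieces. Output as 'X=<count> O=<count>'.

X=7 O=7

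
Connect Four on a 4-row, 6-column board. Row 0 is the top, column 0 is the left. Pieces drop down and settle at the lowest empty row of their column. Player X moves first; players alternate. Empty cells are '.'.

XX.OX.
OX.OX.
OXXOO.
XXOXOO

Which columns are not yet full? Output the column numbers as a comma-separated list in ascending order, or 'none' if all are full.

col 0: top cell = 'X' → FULL
col 1: top cell = 'X' → FULL
col 2: top cell = '.' → open
col 3: top cell = 'O' → FULL
col 4: top cell = 'X' → FULL
col 5: top cell = '.' → open

Answer: 2,5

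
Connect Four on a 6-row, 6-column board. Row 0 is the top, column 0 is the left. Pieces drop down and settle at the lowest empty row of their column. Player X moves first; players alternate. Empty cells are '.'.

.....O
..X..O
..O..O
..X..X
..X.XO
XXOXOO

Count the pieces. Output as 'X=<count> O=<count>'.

X=8 O=8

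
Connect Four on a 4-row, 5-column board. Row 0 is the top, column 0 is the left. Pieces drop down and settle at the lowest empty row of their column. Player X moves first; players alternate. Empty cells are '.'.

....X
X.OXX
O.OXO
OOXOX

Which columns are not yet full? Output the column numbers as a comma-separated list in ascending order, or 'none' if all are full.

col 0: top cell = '.' → open
col 1: top cell = '.' → open
col 2: top cell = '.' → open
col 3: top cell = '.' → open
col 4: top cell = 'X' → FULL

Answer: 0,1,2,3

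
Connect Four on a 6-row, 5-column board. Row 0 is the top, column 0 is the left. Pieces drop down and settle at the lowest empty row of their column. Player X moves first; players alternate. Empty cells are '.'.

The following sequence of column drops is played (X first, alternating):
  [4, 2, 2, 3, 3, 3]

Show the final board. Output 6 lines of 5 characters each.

Answer: .....
.....
.....
...O.
..XX.
..OOX

Derivation:
Move 1: X drops in col 4, lands at row 5
Move 2: O drops in col 2, lands at row 5
Move 3: X drops in col 2, lands at row 4
Move 4: O drops in col 3, lands at row 5
Move 5: X drops in col 3, lands at row 4
Move 6: O drops in col 3, lands at row 3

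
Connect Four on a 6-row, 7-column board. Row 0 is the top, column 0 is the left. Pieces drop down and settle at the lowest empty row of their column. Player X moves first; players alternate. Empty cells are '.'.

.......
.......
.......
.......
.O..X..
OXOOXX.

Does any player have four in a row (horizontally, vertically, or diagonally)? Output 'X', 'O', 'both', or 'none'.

none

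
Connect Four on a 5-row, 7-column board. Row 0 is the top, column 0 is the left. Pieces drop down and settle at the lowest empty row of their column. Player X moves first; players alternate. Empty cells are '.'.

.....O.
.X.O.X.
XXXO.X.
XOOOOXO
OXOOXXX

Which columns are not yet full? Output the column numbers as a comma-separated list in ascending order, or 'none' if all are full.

col 0: top cell = '.' → open
col 1: top cell = '.' → open
col 2: top cell = '.' → open
col 3: top cell = '.' → open
col 4: top cell = '.' → open
col 5: top cell = 'O' → FULL
col 6: top cell = '.' → open

Answer: 0,1,2,3,4,6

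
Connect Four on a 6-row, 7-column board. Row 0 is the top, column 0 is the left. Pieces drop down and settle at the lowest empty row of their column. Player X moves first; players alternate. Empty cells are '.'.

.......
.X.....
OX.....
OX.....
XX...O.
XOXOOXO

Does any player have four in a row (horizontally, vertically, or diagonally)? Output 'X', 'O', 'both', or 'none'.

X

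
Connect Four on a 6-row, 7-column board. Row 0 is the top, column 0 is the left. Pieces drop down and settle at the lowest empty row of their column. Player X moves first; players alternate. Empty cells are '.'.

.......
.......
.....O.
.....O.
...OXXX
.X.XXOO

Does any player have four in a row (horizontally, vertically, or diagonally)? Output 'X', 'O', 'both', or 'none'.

none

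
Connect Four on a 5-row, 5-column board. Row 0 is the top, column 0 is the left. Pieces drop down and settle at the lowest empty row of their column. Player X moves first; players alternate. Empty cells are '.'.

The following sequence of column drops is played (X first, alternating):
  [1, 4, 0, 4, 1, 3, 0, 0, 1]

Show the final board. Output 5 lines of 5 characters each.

Answer: .....
.....
OX...
XX..O
XX.OO

Derivation:
Move 1: X drops in col 1, lands at row 4
Move 2: O drops in col 4, lands at row 4
Move 3: X drops in col 0, lands at row 4
Move 4: O drops in col 4, lands at row 3
Move 5: X drops in col 1, lands at row 3
Move 6: O drops in col 3, lands at row 4
Move 7: X drops in col 0, lands at row 3
Move 8: O drops in col 0, lands at row 2
Move 9: X drops in col 1, lands at row 2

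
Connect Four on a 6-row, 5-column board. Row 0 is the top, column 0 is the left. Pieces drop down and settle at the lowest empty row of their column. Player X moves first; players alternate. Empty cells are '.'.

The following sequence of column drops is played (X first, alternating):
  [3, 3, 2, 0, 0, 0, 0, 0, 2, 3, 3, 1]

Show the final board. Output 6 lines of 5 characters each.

Move 1: X drops in col 3, lands at row 5
Move 2: O drops in col 3, lands at row 4
Move 3: X drops in col 2, lands at row 5
Move 4: O drops in col 0, lands at row 5
Move 5: X drops in col 0, lands at row 4
Move 6: O drops in col 0, lands at row 3
Move 7: X drops in col 0, lands at row 2
Move 8: O drops in col 0, lands at row 1
Move 9: X drops in col 2, lands at row 4
Move 10: O drops in col 3, lands at row 3
Move 11: X drops in col 3, lands at row 2
Move 12: O drops in col 1, lands at row 5

Answer: .....
O....
X..X.
O..O.
X.XO.
OOXX.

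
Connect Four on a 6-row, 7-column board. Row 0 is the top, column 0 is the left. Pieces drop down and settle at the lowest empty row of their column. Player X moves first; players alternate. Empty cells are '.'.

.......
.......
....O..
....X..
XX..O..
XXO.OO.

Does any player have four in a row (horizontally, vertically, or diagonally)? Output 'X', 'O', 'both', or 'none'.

none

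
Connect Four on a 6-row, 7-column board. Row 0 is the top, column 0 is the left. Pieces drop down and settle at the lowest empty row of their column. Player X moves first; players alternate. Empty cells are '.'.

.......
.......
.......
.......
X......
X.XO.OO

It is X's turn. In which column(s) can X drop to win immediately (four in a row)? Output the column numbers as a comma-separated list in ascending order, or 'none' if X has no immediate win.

col 0: drop X → no win
col 1: drop X → no win
col 2: drop X → no win
col 3: drop X → no win
col 4: drop X → no win
col 5: drop X → no win
col 6: drop X → no win

Answer: none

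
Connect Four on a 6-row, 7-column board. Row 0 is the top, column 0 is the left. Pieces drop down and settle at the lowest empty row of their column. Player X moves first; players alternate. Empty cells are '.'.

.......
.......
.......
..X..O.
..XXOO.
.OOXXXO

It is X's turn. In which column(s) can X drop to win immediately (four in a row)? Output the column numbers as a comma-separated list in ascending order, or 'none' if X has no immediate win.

Answer: none

Derivation:
col 0: drop X → no win
col 1: drop X → no win
col 2: drop X → no win
col 3: drop X → no win
col 4: drop X → no win
col 5: drop X → no win
col 6: drop X → no win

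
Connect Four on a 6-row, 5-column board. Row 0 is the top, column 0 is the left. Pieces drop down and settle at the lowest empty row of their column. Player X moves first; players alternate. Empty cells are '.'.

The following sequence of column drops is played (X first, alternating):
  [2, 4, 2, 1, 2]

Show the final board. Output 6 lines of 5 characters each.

Answer: .....
.....
.....
..X..
..X..
.OX.O

Derivation:
Move 1: X drops in col 2, lands at row 5
Move 2: O drops in col 4, lands at row 5
Move 3: X drops in col 2, lands at row 4
Move 4: O drops in col 1, lands at row 5
Move 5: X drops in col 2, lands at row 3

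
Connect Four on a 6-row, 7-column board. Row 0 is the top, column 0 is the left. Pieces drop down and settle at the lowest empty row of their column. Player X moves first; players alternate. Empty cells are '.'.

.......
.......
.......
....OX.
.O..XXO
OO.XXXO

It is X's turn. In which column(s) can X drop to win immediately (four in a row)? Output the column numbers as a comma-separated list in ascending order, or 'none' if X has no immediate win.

Answer: 2,5

Derivation:
col 0: drop X → no win
col 1: drop X → no win
col 2: drop X → WIN!
col 3: drop X → no win
col 4: drop X → no win
col 5: drop X → WIN!
col 6: drop X → no win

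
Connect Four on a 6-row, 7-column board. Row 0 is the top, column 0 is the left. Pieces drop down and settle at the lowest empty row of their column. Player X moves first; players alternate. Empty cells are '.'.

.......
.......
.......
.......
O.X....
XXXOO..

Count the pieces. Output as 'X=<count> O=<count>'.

X=4 O=3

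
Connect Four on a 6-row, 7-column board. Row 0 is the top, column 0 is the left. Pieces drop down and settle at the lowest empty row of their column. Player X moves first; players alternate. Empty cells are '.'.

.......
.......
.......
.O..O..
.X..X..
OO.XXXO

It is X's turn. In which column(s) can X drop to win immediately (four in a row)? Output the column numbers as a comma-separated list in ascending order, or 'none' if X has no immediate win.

col 0: drop X → no win
col 1: drop X → no win
col 2: drop X → WIN!
col 3: drop X → no win
col 4: drop X → no win
col 5: drop X → no win
col 6: drop X → no win

Answer: 2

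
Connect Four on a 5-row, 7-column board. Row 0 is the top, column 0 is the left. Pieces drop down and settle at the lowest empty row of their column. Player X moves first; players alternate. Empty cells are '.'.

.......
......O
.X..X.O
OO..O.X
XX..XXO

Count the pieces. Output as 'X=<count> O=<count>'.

X=7 O=6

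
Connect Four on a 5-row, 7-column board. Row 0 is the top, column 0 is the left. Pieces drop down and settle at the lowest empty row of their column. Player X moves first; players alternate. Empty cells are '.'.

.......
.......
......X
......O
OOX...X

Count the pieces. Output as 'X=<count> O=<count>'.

X=3 O=3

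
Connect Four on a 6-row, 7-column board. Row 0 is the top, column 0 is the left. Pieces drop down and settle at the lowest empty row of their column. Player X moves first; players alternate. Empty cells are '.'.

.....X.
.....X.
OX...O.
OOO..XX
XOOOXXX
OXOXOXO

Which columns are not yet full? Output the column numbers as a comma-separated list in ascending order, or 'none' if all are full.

col 0: top cell = '.' → open
col 1: top cell = '.' → open
col 2: top cell = '.' → open
col 3: top cell = '.' → open
col 4: top cell = '.' → open
col 5: top cell = 'X' → FULL
col 6: top cell = '.' → open

Answer: 0,1,2,3,4,6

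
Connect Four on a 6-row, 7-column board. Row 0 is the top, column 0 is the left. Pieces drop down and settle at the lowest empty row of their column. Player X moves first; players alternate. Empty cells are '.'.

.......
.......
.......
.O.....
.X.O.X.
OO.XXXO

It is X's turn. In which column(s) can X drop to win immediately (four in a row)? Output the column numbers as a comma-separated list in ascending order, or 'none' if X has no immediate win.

Answer: 2

Derivation:
col 0: drop X → no win
col 1: drop X → no win
col 2: drop X → WIN!
col 3: drop X → no win
col 4: drop X → no win
col 5: drop X → no win
col 6: drop X → no win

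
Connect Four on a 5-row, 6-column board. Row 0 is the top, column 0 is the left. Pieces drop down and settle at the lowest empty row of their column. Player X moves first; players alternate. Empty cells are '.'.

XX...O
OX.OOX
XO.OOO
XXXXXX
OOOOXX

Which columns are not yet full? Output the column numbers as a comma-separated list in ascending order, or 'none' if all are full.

Answer: 2,3,4

Derivation:
col 0: top cell = 'X' → FULL
col 1: top cell = 'X' → FULL
col 2: top cell = '.' → open
col 3: top cell = '.' → open
col 4: top cell = '.' → open
col 5: top cell = 'O' → FULL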